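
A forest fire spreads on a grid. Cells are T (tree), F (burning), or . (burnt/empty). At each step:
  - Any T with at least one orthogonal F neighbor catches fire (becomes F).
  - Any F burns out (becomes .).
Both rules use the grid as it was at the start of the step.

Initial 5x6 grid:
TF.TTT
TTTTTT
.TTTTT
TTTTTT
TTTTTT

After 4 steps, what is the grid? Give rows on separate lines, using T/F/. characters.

Step 1: 2 trees catch fire, 1 burn out
  F..TTT
  TFTTTT
  .TTTTT
  TTTTTT
  TTTTTT
Step 2: 3 trees catch fire, 2 burn out
  ...TTT
  F.FTTT
  .FTTTT
  TTTTTT
  TTTTTT
Step 3: 3 trees catch fire, 3 burn out
  ...TTT
  ...FTT
  ..FTTT
  TFTTTT
  TTTTTT
Step 4: 6 trees catch fire, 3 burn out
  ...FTT
  ....FT
  ...FTT
  F.FTTT
  TFTTTT

...FTT
....FT
...FTT
F.FTTT
TFTTTT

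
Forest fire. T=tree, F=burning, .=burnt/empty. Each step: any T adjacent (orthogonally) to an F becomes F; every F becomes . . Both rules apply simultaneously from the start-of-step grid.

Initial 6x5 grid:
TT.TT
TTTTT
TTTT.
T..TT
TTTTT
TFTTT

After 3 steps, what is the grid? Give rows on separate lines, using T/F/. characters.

Step 1: 3 trees catch fire, 1 burn out
  TT.TT
  TTTTT
  TTTT.
  T..TT
  TFTTT
  F.FTT
Step 2: 3 trees catch fire, 3 burn out
  TT.TT
  TTTTT
  TTTT.
  T..TT
  F.FTT
  ...FT
Step 3: 3 trees catch fire, 3 burn out
  TT.TT
  TTTTT
  TTTT.
  F..TT
  ...FT
  ....F

TT.TT
TTTTT
TTTT.
F..TT
...FT
....F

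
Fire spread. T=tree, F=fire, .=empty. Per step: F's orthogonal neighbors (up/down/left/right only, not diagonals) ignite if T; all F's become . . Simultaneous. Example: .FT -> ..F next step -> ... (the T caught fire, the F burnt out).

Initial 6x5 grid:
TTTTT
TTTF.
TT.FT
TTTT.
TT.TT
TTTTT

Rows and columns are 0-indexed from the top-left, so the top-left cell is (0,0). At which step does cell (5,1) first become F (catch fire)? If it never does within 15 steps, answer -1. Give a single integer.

Step 1: cell (5,1)='T' (+4 fires, +2 burnt)
Step 2: cell (5,1)='T' (+5 fires, +4 burnt)
Step 3: cell (5,1)='T' (+6 fires, +5 burnt)
Step 4: cell (5,1)='T' (+6 fires, +6 burnt)
Step 5: cell (5,1)='F' (+2 fires, +6 burnt)
  -> target ignites at step 5
Step 6: cell (5,1)='.' (+1 fires, +2 burnt)
Step 7: cell (5,1)='.' (+0 fires, +1 burnt)
  fire out at step 7

5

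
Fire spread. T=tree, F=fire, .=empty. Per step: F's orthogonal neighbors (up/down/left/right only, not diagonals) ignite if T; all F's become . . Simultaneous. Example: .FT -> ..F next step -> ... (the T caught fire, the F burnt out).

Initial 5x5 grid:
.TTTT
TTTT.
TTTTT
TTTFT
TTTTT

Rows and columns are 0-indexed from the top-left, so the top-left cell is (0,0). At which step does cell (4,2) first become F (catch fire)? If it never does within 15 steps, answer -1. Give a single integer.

Step 1: cell (4,2)='T' (+4 fires, +1 burnt)
Step 2: cell (4,2)='F' (+6 fires, +4 burnt)
  -> target ignites at step 2
Step 3: cell (4,2)='.' (+5 fires, +6 burnt)
Step 4: cell (4,2)='.' (+5 fires, +5 burnt)
Step 5: cell (4,2)='.' (+2 fires, +5 burnt)
Step 6: cell (4,2)='.' (+0 fires, +2 burnt)
  fire out at step 6

2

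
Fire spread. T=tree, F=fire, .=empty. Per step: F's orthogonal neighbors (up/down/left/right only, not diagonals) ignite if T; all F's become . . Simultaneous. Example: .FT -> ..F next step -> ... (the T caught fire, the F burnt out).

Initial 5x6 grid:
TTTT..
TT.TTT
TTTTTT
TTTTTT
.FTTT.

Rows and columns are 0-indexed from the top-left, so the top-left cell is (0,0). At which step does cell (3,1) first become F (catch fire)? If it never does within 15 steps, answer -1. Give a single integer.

Step 1: cell (3,1)='F' (+2 fires, +1 burnt)
  -> target ignites at step 1
Step 2: cell (3,1)='.' (+4 fires, +2 burnt)
Step 3: cell (3,1)='.' (+5 fires, +4 burnt)
Step 4: cell (3,1)='.' (+4 fires, +5 burnt)
Step 5: cell (3,1)='.' (+5 fires, +4 burnt)
Step 6: cell (3,1)='.' (+3 fires, +5 burnt)
Step 7: cell (3,1)='.' (+1 fires, +3 burnt)
Step 8: cell (3,1)='.' (+0 fires, +1 burnt)
  fire out at step 8

1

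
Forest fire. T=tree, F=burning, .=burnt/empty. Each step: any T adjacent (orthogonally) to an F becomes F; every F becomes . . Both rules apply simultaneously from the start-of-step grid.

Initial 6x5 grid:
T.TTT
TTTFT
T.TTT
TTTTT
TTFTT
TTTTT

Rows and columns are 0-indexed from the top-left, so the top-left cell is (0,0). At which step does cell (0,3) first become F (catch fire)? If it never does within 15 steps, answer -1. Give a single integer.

Step 1: cell (0,3)='F' (+8 fires, +2 burnt)
  -> target ignites at step 1
Step 2: cell (0,3)='.' (+11 fires, +8 burnt)
Step 3: cell (0,3)='.' (+5 fires, +11 burnt)
Step 4: cell (0,3)='.' (+2 fires, +5 burnt)
Step 5: cell (0,3)='.' (+0 fires, +2 burnt)
  fire out at step 5

1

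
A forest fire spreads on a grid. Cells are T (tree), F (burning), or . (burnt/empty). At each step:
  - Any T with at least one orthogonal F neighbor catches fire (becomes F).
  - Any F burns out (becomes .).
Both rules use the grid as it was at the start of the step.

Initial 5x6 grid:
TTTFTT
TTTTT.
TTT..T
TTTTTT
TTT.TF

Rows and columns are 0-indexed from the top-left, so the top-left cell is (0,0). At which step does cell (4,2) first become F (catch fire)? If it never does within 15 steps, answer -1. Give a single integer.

Step 1: cell (4,2)='T' (+5 fires, +2 burnt)
Step 2: cell (4,2)='T' (+6 fires, +5 burnt)
Step 3: cell (4,2)='T' (+4 fires, +6 burnt)
Step 4: cell (4,2)='T' (+3 fires, +4 burnt)
Step 5: cell (4,2)='F' (+3 fires, +3 burnt)
  -> target ignites at step 5
Step 6: cell (4,2)='.' (+2 fires, +3 burnt)
Step 7: cell (4,2)='.' (+1 fires, +2 burnt)
Step 8: cell (4,2)='.' (+0 fires, +1 burnt)
  fire out at step 8

5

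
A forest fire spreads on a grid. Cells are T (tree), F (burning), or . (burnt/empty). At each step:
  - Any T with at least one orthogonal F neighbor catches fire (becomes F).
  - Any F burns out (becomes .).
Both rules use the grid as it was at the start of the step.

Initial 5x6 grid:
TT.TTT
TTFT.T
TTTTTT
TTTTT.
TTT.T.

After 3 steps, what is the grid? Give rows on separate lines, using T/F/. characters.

Step 1: 3 trees catch fire, 1 burn out
  TT.TTT
  TF.F.T
  TTFTTT
  TTTTT.
  TTT.T.
Step 2: 6 trees catch fire, 3 burn out
  TF.FTT
  F....T
  TF.FTT
  TTFTT.
  TTT.T.
Step 3: 7 trees catch fire, 6 burn out
  F...FT
  .....T
  F...FT
  TF.FT.
  TTF.T.

F...FT
.....T
F...FT
TF.FT.
TTF.T.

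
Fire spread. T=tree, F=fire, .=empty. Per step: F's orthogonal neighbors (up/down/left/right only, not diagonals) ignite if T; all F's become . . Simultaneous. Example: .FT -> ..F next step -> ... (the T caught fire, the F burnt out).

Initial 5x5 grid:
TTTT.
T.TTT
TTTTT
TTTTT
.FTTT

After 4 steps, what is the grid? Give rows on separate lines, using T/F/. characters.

Step 1: 2 trees catch fire, 1 burn out
  TTTT.
  T.TTT
  TTTTT
  TFTTT
  ..FTT
Step 2: 4 trees catch fire, 2 burn out
  TTTT.
  T.TTT
  TFTTT
  F.FTT
  ...FT
Step 3: 4 trees catch fire, 4 burn out
  TTTT.
  T.TTT
  F.FTT
  ...FT
  ....F
Step 4: 4 trees catch fire, 4 burn out
  TTTT.
  F.FTT
  ...FT
  ....F
  .....

TTTT.
F.FTT
...FT
....F
.....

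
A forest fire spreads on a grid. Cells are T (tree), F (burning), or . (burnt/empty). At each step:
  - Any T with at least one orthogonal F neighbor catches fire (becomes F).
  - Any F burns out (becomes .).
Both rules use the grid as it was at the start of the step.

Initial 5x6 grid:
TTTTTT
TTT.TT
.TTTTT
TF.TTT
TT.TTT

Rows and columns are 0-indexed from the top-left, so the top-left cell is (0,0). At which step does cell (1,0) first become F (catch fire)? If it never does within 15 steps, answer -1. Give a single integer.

Step 1: cell (1,0)='T' (+3 fires, +1 burnt)
Step 2: cell (1,0)='T' (+3 fires, +3 burnt)
Step 3: cell (1,0)='F' (+4 fires, +3 burnt)
  -> target ignites at step 3
Step 4: cell (1,0)='.' (+4 fires, +4 burnt)
Step 5: cell (1,0)='.' (+5 fires, +4 burnt)
Step 6: cell (1,0)='.' (+4 fires, +5 burnt)
Step 7: cell (1,0)='.' (+2 fires, +4 burnt)
Step 8: cell (1,0)='.' (+0 fires, +2 burnt)
  fire out at step 8

3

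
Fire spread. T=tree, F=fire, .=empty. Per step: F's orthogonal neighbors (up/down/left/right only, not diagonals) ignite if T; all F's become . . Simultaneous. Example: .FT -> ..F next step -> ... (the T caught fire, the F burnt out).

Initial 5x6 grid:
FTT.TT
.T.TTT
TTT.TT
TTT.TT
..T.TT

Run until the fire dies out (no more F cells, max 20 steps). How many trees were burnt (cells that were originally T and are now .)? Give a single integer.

Answer: 10

Derivation:
Step 1: +1 fires, +1 burnt (F count now 1)
Step 2: +2 fires, +1 burnt (F count now 2)
Step 3: +1 fires, +2 burnt (F count now 1)
Step 4: +3 fires, +1 burnt (F count now 3)
Step 5: +2 fires, +3 burnt (F count now 2)
Step 6: +1 fires, +2 burnt (F count now 1)
Step 7: +0 fires, +1 burnt (F count now 0)
Fire out after step 7
Initially T: 21, now '.': 19
Total burnt (originally-T cells now '.'): 10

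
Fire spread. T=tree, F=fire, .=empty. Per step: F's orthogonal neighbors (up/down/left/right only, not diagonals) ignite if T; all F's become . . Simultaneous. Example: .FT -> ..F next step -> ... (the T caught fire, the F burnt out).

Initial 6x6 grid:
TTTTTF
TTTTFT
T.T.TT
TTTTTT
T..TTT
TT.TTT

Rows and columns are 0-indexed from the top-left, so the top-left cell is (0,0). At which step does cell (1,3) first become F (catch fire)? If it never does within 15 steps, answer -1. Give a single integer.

Step 1: cell (1,3)='F' (+4 fires, +2 burnt)
  -> target ignites at step 1
Step 2: cell (1,3)='.' (+4 fires, +4 burnt)
Step 3: cell (1,3)='.' (+6 fires, +4 burnt)
Step 4: cell (1,3)='.' (+6 fires, +6 burnt)
Step 5: cell (1,3)='.' (+5 fires, +6 burnt)
Step 6: cell (1,3)='.' (+1 fires, +5 burnt)
Step 7: cell (1,3)='.' (+1 fires, +1 burnt)
Step 8: cell (1,3)='.' (+1 fires, +1 burnt)
Step 9: cell (1,3)='.' (+1 fires, +1 burnt)
Step 10: cell (1,3)='.' (+0 fires, +1 burnt)
  fire out at step 10

1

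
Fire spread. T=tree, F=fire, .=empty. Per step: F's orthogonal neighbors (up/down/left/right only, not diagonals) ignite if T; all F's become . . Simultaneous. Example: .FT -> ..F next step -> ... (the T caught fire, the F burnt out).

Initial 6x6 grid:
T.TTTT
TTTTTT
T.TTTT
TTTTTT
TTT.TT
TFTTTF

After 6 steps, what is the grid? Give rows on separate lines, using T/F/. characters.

Step 1: 5 trees catch fire, 2 burn out
  T.TTTT
  TTTTTT
  T.TTTT
  TTTTTT
  TFT.TF
  F.FTF.
Step 2: 6 trees catch fire, 5 burn out
  T.TTTT
  TTTTTT
  T.TTTT
  TFTTTF
  F.F.F.
  ...F..
Step 3: 4 trees catch fire, 6 burn out
  T.TTTT
  TTTTTT
  T.TTTF
  F.FTF.
  ......
  ......
Step 4: 5 trees catch fire, 4 burn out
  T.TTTT
  TTTTTF
  F.FTF.
  ...F..
  ......
  ......
Step 5: 5 trees catch fire, 5 burn out
  T.TTTF
  FTFTF.
  ...F..
  ......
  ......
  ......
Step 6: 5 trees catch fire, 5 burn out
  F.FTF.
  .F.F..
  ......
  ......
  ......
  ......

F.FTF.
.F.F..
......
......
......
......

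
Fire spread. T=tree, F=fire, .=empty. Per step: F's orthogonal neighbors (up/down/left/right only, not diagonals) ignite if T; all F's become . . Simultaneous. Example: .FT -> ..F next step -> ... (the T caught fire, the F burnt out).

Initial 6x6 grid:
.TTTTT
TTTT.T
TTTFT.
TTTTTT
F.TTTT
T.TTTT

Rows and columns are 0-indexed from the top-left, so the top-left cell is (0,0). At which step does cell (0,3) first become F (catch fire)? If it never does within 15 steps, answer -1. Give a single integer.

Step 1: cell (0,3)='T' (+6 fires, +2 burnt)
Step 2: cell (0,3)='F' (+8 fires, +6 burnt)
  -> target ignites at step 2
Step 3: cell (0,3)='.' (+8 fires, +8 burnt)
Step 4: cell (0,3)='.' (+5 fires, +8 burnt)
Step 5: cell (0,3)='.' (+2 fires, +5 burnt)
Step 6: cell (0,3)='.' (+0 fires, +2 burnt)
  fire out at step 6

2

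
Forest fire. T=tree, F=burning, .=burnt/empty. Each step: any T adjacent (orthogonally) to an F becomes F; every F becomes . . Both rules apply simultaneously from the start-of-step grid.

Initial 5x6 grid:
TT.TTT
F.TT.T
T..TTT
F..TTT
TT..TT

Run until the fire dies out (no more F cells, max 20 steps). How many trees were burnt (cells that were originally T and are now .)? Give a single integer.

Step 1: +3 fires, +2 burnt (F count now 3)
Step 2: +2 fires, +3 burnt (F count now 2)
Step 3: +0 fires, +2 burnt (F count now 0)
Fire out after step 3
Initially T: 19, now '.': 16
Total burnt (originally-T cells now '.'): 5

Answer: 5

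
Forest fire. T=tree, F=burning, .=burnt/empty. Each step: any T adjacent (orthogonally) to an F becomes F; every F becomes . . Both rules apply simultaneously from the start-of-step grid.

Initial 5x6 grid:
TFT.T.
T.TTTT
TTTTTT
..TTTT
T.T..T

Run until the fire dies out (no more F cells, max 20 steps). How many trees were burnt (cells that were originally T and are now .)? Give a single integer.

Answer: 20

Derivation:
Step 1: +2 fires, +1 burnt (F count now 2)
Step 2: +2 fires, +2 burnt (F count now 2)
Step 3: +3 fires, +2 burnt (F count now 3)
Step 4: +4 fires, +3 burnt (F count now 4)
Step 5: +5 fires, +4 burnt (F count now 5)
Step 6: +2 fires, +5 burnt (F count now 2)
Step 7: +1 fires, +2 burnt (F count now 1)
Step 8: +1 fires, +1 burnt (F count now 1)
Step 9: +0 fires, +1 burnt (F count now 0)
Fire out after step 9
Initially T: 21, now '.': 29
Total burnt (originally-T cells now '.'): 20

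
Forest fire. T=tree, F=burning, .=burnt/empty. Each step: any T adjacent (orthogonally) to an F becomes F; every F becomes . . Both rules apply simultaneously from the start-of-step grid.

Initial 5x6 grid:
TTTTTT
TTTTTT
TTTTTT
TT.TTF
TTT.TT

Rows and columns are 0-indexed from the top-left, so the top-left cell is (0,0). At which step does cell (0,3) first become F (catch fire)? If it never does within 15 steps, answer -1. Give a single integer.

Step 1: cell (0,3)='T' (+3 fires, +1 burnt)
Step 2: cell (0,3)='T' (+4 fires, +3 burnt)
Step 3: cell (0,3)='T' (+3 fires, +4 burnt)
Step 4: cell (0,3)='T' (+3 fires, +3 burnt)
Step 5: cell (0,3)='F' (+3 fires, +3 burnt)
  -> target ignites at step 5
Step 6: cell (0,3)='.' (+4 fires, +3 burnt)
Step 7: cell (0,3)='.' (+4 fires, +4 burnt)
Step 8: cell (0,3)='.' (+3 fires, +4 burnt)
Step 9: cell (0,3)='.' (+0 fires, +3 burnt)
  fire out at step 9

5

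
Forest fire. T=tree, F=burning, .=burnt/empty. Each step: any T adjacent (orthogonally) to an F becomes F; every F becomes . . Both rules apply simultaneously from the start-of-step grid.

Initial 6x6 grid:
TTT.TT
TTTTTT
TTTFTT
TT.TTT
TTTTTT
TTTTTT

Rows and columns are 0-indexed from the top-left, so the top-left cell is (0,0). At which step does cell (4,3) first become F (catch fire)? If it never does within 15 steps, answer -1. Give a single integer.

Step 1: cell (4,3)='T' (+4 fires, +1 burnt)
Step 2: cell (4,3)='F' (+6 fires, +4 burnt)
  -> target ignites at step 2
Step 3: cell (4,3)='.' (+10 fires, +6 burnt)
Step 4: cell (4,3)='.' (+8 fires, +10 burnt)
Step 5: cell (4,3)='.' (+4 fires, +8 burnt)
Step 6: cell (4,3)='.' (+1 fires, +4 burnt)
Step 7: cell (4,3)='.' (+0 fires, +1 burnt)
  fire out at step 7

2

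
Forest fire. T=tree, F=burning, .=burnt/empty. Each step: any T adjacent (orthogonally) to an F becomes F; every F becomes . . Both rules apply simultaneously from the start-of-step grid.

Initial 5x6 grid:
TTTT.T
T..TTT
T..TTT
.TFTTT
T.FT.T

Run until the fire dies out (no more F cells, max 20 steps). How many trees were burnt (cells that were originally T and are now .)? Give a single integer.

Answer: 19

Derivation:
Step 1: +3 fires, +2 burnt (F count now 3)
Step 2: +2 fires, +3 burnt (F count now 2)
Step 3: +3 fires, +2 burnt (F count now 3)
Step 4: +4 fires, +3 burnt (F count now 4)
Step 5: +2 fires, +4 burnt (F count now 2)
Step 6: +2 fires, +2 burnt (F count now 2)
Step 7: +1 fires, +2 burnt (F count now 1)
Step 8: +1 fires, +1 burnt (F count now 1)
Step 9: +1 fires, +1 burnt (F count now 1)
Step 10: +0 fires, +1 burnt (F count now 0)
Fire out after step 10
Initially T: 20, now '.': 29
Total burnt (originally-T cells now '.'): 19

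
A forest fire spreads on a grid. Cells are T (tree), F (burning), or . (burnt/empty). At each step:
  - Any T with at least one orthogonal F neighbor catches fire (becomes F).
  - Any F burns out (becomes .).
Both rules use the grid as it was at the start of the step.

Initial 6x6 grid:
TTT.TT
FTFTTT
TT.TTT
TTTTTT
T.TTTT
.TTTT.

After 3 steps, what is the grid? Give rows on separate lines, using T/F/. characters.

Step 1: 5 trees catch fire, 2 burn out
  FTF.TT
  .F.FTT
  FT.TTT
  TTTTTT
  T.TTTT
  .TTTT.
Step 2: 5 trees catch fire, 5 burn out
  .F..TT
  ....FT
  .F.FTT
  FTTTTT
  T.TTTT
  .TTTT.
Step 3: 6 trees catch fire, 5 burn out
  ....FT
  .....F
  ....FT
  .FTFTT
  F.TTTT
  .TTTT.

....FT
.....F
....FT
.FTFTT
F.TTTT
.TTTT.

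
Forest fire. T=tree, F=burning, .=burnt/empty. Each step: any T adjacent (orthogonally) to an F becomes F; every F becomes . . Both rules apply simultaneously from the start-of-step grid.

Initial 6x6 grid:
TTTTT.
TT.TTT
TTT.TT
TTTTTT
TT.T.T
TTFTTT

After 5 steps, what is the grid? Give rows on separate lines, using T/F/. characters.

Step 1: 2 trees catch fire, 1 burn out
  TTTTT.
  TT.TTT
  TTT.TT
  TTTTTT
  TT.T.T
  TF.FTT
Step 2: 4 trees catch fire, 2 burn out
  TTTTT.
  TT.TTT
  TTT.TT
  TTTTTT
  TF.F.T
  F...FT
Step 3: 4 trees catch fire, 4 burn out
  TTTTT.
  TT.TTT
  TTT.TT
  TFTFTT
  F....T
  .....F
Step 4: 5 trees catch fire, 4 burn out
  TTTTT.
  TT.TTT
  TFT.TT
  F.F.FT
  .....F
  ......
Step 5: 5 trees catch fire, 5 burn out
  TTTTT.
  TF.TTT
  F.F.FT
  .....F
  ......
  ......

TTTTT.
TF.TTT
F.F.FT
.....F
......
......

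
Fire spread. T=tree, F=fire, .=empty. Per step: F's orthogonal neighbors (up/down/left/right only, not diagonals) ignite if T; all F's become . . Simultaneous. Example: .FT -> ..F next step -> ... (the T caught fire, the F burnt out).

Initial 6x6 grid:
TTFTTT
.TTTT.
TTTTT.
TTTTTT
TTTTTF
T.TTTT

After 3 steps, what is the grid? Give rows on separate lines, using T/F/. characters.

Step 1: 6 trees catch fire, 2 burn out
  TF.FTT
  .TFTT.
  TTTTT.
  TTTTTF
  TTTTF.
  T.TTTF
Step 2: 8 trees catch fire, 6 burn out
  F...FT
  .F.FT.
  TTFTT.
  TTTTF.
  TTTF..
  T.TTF.
Step 3: 9 trees catch fire, 8 burn out
  .....F
  ....F.
  TF.FF.
  TTFF..
  TTF...
  T.TF..

.....F
....F.
TF.FF.
TTFF..
TTF...
T.TF..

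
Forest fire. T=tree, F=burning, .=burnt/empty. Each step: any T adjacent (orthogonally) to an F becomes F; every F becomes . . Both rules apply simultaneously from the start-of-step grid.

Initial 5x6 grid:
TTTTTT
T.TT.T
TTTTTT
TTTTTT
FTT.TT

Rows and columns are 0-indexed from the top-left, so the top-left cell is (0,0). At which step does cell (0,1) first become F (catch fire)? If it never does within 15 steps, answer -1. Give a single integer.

Step 1: cell (0,1)='T' (+2 fires, +1 burnt)
Step 2: cell (0,1)='T' (+3 fires, +2 burnt)
Step 3: cell (0,1)='T' (+3 fires, +3 burnt)
Step 4: cell (0,1)='T' (+3 fires, +3 burnt)
Step 5: cell (0,1)='F' (+4 fires, +3 burnt)
  -> target ignites at step 5
Step 6: cell (0,1)='.' (+5 fires, +4 burnt)
Step 7: cell (0,1)='.' (+3 fires, +5 burnt)
Step 8: cell (0,1)='.' (+2 fires, +3 burnt)
Step 9: cell (0,1)='.' (+1 fires, +2 burnt)
Step 10: cell (0,1)='.' (+0 fires, +1 burnt)
  fire out at step 10

5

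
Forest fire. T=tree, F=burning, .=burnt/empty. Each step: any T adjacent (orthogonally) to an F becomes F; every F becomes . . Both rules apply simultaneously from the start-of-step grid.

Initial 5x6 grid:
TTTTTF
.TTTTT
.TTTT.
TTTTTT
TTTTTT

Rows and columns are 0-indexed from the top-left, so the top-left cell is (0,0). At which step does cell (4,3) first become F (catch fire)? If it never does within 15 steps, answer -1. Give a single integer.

Step 1: cell (4,3)='T' (+2 fires, +1 burnt)
Step 2: cell (4,3)='T' (+2 fires, +2 burnt)
Step 3: cell (4,3)='T' (+3 fires, +2 burnt)
Step 4: cell (4,3)='T' (+4 fires, +3 burnt)
Step 5: cell (4,3)='T' (+6 fires, +4 burnt)
Step 6: cell (4,3)='F' (+4 fires, +6 burnt)
  -> target ignites at step 6
Step 7: cell (4,3)='.' (+2 fires, +4 burnt)
Step 8: cell (4,3)='.' (+2 fires, +2 burnt)
Step 9: cell (4,3)='.' (+1 fires, +2 burnt)
Step 10: cell (4,3)='.' (+0 fires, +1 burnt)
  fire out at step 10

6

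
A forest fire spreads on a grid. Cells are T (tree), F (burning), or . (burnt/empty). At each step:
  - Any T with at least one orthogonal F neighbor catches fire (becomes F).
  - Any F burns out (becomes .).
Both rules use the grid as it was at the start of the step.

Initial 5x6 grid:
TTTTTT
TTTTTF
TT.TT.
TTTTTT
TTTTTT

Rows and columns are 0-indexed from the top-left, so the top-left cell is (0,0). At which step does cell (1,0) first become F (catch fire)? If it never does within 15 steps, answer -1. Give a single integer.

Step 1: cell (1,0)='T' (+2 fires, +1 burnt)
Step 2: cell (1,0)='T' (+3 fires, +2 burnt)
Step 3: cell (1,0)='T' (+4 fires, +3 burnt)
Step 4: cell (1,0)='T' (+5 fires, +4 burnt)
Step 5: cell (1,0)='F' (+6 fires, +5 burnt)
  -> target ignites at step 5
Step 6: cell (1,0)='.' (+4 fires, +6 burnt)
Step 7: cell (1,0)='.' (+2 fires, +4 burnt)
Step 8: cell (1,0)='.' (+1 fires, +2 burnt)
Step 9: cell (1,0)='.' (+0 fires, +1 burnt)
  fire out at step 9

5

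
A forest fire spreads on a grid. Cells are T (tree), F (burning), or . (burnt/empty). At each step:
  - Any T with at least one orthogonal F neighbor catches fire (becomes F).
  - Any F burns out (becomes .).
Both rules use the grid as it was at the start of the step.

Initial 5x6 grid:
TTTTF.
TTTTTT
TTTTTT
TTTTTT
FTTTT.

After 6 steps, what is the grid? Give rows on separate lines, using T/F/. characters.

Step 1: 4 trees catch fire, 2 burn out
  TTTF..
  TTTTFT
  TTTTTT
  FTTTTT
  .FTTT.
Step 2: 7 trees catch fire, 4 burn out
  TTF...
  TTTF.F
  FTTTFT
  .FTTTT
  ..FTT.
Step 3: 9 trees catch fire, 7 burn out
  TF....
  FTF...
  .FTF.F
  ..FTFT
  ...FT.
Step 4: 6 trees catch fire, 9 burn out
  F.....
  .F....
  ..F...
  ...F.F
  ....F.
Step 5: 0 trees catch fire, 6 burn out
  ......
  ......
  ......
  ......
  ......
Step 6: 0 trees catch fire, 0 burn out
  ......
  ......
  ......
  ......
  ......

......
......
......
......
......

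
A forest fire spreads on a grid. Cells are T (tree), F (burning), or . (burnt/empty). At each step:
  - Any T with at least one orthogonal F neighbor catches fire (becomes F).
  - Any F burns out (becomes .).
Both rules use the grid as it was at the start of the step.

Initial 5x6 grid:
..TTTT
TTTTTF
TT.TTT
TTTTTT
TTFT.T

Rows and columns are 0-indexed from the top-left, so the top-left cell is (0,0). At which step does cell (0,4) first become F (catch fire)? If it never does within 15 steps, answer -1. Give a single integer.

Step 1: cell (0,4)='T' (+6 fires, +2 burnt)
Step 2: cell (0,4)='F' (+7 fires, +6 burnt)
  -> target ignites at step 2
Step 3: cell (0,4)='.' (+7 fires, +7 burnt)
Step 4: cell (0,4)='.' (+3 fires, +7 burnt)
Step 5: cell (0,4)='.' (+1 fires, +3 burnt)
Step 6: cell (0,4)='.' (+0 fires, +1 burnt)
  fire out at step 6

2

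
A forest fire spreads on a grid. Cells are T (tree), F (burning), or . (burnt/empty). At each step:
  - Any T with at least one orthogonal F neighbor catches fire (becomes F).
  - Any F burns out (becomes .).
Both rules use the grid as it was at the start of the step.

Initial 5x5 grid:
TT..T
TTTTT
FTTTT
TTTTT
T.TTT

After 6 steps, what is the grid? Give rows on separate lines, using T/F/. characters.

Step 1: 3 trees catch fire, 1 burn out
  TT..T
  FTTTT
  .FTTT
  FTTTT
  T.TTT
Step 2: 5 trees catch fire, 3 burn out
  FT..T
  .FTTT
  ..FTT
  .FTTT
  F.TTT
Step 3: 4 trees catch fire, 5 burn out
  .F..T
  ..FTT
  ...FT
  ..FTT
  ..TTT
Step 4: 4 trees catch fire, 4 burn out
  ....T
  ...FT
  ....F
  ...FT
  ..FTT
Step 5: 3 trees catch fire, 4 burn out
  ....T
  ....F
  .....
  ....F
  ...FT
Step 6: 2 trees catch fire, 3 burn out
  ....F
  .....
  .....
  .....
  ....F

....F
.....
.....
.....
....F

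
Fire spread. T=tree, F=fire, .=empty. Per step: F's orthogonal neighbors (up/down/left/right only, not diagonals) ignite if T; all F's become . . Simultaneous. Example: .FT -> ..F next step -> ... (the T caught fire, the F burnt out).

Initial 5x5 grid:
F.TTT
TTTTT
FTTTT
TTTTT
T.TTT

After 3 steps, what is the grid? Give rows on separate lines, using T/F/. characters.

Step 1: 3 trees catch fire, 2 burn out
  ..TTT
  FTTTT
  .FTTT
  FTTTT
  T.TTT
Step 2: 4 trees catch fire, 3 burn out
  ..TTT
  .FTTT
  ..FTT
  .FTTT
  F.TTT
Step 3: 3 trees catch fire, 4 burn out
  ..TTT
  ..FTT
  ...FT
  ..FTT
  ..TTT

..TTT
..FTT
...FT
..FTT
..TTT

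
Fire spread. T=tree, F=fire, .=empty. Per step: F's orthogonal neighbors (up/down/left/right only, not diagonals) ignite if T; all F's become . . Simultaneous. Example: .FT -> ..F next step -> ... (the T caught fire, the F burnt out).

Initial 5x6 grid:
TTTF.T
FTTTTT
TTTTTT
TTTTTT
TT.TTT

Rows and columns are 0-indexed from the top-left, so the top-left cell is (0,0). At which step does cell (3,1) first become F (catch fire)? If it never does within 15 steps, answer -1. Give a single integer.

Step 1: cell (3,1)='T' (+5 fires, +2 burnt)
Step 2: cell (3,1)='T' (+6 fires, +5 burnt)
Step 3: cell (3,1)='F' (+6 fires, +6 burnt)
  -> target ignites at step 3
Step 4: cell (3,1)='.' (+6 fires, +6 burnt)
Step 5: cell (3,1)='.' (+2 fires, +6 burnt)
Step 6: cell (3,1)='.' (+1 fires, +2 burnt)
Step 7: cell (3,1)='.' (+0 fires, +1 burnt)
  fire out at step 7

3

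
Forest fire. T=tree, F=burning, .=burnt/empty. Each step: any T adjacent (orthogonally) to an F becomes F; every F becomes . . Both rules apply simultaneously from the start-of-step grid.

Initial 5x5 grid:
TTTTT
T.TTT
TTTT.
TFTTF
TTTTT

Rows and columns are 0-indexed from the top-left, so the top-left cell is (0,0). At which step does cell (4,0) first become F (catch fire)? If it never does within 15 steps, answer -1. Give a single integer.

Step 1: cell (4,0)='T' (+6 fires, +2 burnt)
Step 2: cell (4,0)='F' (+6 fires, +6 burnt)
  -> target ignites at step 2
Step 3: cell (4,0)='.' (+3 fires, +6 burnt)
Step 4: cell (4,0)='.' (+4 fires, +3 burnt)
Step 5: cell (4,0)='.' (+2 fires, +4 burnt)
Step 6: cell (4,0)='.' (+0 fires, +2 burnt)
  fire out at step 6

2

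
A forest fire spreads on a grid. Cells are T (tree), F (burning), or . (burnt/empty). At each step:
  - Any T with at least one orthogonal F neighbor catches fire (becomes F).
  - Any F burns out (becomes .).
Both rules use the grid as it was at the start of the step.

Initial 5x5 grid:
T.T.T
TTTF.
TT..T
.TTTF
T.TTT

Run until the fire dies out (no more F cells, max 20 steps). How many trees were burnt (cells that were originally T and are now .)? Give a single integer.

Step 1: +4 fires, +2 burnt (F count now 4)
Step 2: +4 fires, +4 burnt (F count now 4)
Step 3: +4 fires, +4 burnt (F count now 4)
Step 4: +2 fires, +4 burnt (F count now 2)
Step 5: +0 fires, +2 burnt (F count now 0)
Fire out after step 5
Initially T: 16, now '.': 23
Total burnt (originally-T cells now '.'): 14

Answer: 14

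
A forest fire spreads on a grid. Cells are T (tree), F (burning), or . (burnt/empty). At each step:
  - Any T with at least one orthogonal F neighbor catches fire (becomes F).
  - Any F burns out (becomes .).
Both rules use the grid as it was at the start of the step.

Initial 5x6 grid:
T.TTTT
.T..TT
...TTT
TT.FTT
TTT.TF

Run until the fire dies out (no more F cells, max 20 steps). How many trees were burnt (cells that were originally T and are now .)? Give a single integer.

Step 1: +4 fires, +2 burnt (F count now 4)
Step 2: +2 fires, +4 burnt (F count now 2)
Step 3: +2 fires, +2 burnt (F count now 2)
Step 4: +2 fires, +2 burnt (F count now 2)
Step 5: +1 fires, +2 burnt (F count now 1)
Step 6: +1 fires, +1 burnt (F count now 1)
Step 7: +0 fires, +1 burnt (F count now 0)
Fire out after step 7
Initially T: 19, now '.': 23
Total burnt (originally-T cells now '.'): 12

Answer: 12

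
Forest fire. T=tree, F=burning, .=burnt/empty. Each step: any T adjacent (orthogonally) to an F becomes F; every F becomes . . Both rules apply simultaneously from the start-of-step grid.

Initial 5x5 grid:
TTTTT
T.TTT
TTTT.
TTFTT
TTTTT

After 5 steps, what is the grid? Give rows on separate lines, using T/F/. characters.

Step 1: 4 trees catch fire, 1 burn out
  TTTTT
  T.TTT
  TTFT.
  TF.FT
  TTFTT
Step 2: 7 trees catch fire, 4 burn out
  TTTTT
  T.FTT
  TF.F.
  F...F
  TF.FT
Step 3: 5 trees catch fire, 7 burn out
  TTFTT
  T..FT
  F....
  .....
  F...F
Step 4: 4 trees catch fire, 5 burn out
  TF.FT
  F...F
  .....
  .....
  .....
Step 5: 2 trees catch fire, 4 burn out
  F...F
  .....
  .....
  .....
  .....

F...F
.....
.....
.....
.....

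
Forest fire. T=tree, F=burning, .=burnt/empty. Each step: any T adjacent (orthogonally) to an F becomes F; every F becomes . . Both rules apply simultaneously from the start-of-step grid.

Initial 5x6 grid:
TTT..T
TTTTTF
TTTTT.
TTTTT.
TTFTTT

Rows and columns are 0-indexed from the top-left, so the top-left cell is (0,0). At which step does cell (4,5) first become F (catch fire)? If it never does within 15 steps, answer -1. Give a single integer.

Step 1: cell (4,5)='T' (+5 fires, +2 burnt)
Step 2: cell (4,5)='T' (+7 fires, +5 burnt)
Step 3: cell (4,5)='F' (+6 fires, +7 burnt)
  -> target ignites at step 3
Step 4: cell (4,5)='.' (+3 fires, +6 burnt)
Step 5: cell (4,5)='.' (+2 fires, +3 burnt)
Step 6: cell (4,5)='.' (+1 fires, +2 burnt)
Step 7: cell (4,5)='.' (+0 fires, +1 burnt)
  fire out at step 7

3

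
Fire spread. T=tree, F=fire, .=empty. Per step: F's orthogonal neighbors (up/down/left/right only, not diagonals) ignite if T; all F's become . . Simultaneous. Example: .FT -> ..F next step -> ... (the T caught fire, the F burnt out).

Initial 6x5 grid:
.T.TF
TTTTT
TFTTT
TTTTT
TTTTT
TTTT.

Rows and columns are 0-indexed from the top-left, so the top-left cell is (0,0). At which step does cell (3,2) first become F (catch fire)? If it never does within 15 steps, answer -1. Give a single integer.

Step 1: cell (3,2)='T' (+6 fires, +2 burnt)
Step 2: cell (3,2)='F' (+9 fires, +6 burnt)
  -> target ignites at step 2
Step 3: cell (3,2)='.' (+5 fires, +9 burnt)
Step 4: cell (3,2)='.' (+4 fires, +5 burnt)
Step 5: cell (3,2)='.' (+1 fires, +4 burnt)
Step 6: cell (3,2)='.' (+0 fires, +1 burnt)
  fire out at step 6

2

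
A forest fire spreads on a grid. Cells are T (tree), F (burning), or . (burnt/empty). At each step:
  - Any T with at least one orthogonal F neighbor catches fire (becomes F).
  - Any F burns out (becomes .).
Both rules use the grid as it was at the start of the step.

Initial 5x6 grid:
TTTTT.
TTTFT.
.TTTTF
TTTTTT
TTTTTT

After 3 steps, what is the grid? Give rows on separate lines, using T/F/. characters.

Step 1: 6 trees catch fire, 2 burn out
  TTTFT.
  TTF.F.
  .TTFF.
  TTTTTF
  TTTTTT
Step 2: 7 trees catch fire, 6 burn out
  TTF.F.
  TF....
  .TF...
  TTTFF.
  TTTTTF
Step 3: 6 trees catch fire, 7 burn out
  TF....
  F.....
  .F....
  TTF...
  TTTFF.

TF....
F.....
.F....
TTF...
TTTFF.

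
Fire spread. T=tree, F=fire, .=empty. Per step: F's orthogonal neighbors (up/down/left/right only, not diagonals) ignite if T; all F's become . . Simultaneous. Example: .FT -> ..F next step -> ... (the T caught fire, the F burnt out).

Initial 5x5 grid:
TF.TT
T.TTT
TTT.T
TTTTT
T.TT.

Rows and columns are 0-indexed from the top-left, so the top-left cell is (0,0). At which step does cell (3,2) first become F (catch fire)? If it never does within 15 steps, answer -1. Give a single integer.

Step 1: cell (3,2)='T' (+1 fires, +1 burnt)
Step 2: cell (3,2)='T' (+1 fires, +1 burnt)
Step 3: cell (3,2)='T' (+1 fires, +1 burnt)
Step 4: cell (3,2)='T' (+2 fires, +1 burnt)
Step 5: cell (3,2)='T' (+3 fires, +2 burnt)
Step 6: cell (3,2)='F' (+2 fires, +3 burnt)
  -> target ignites at step 6
Step 7: cell (3,2)='.' (+3 fires, +2 burnt)
Step 8: cell (3,2)='.' (+4 fires, +3 burnt)
Step 9: cell (3,2)='.' (+2 fires, +4 burnt)
Step 10: cell (3,2)='.' (+0 fires, +2 burnt)
  fire out at step 10

6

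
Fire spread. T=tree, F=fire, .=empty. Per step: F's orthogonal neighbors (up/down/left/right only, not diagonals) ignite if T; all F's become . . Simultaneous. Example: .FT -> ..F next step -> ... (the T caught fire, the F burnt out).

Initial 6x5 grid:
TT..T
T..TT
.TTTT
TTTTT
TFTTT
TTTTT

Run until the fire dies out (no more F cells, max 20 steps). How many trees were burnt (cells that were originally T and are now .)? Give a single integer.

Answer: 21

Derivation:
Step 1: +4 fires, +1 burnt (F count now 4)
Step 2: +6 fires, +4 burnt (F count now 6)
Step 3: +4 fires, +6 burnt (F count now 4)
Step 4: +3 fires, +4 burnt (F count now 3)
Step 5: +2 fires, +3 burnt (F count now 2)
Step 6: +1 fires, +2 burnt (F count now 1)
Step 7: +1 fires, +1 burnt (F count now 1)
Step 8: +0 fires, +1 burnt (F count now 0)
Fire out after step 8
Initially T: 24, now '.': 27
Total burnt (originally-T cells now '.'): 21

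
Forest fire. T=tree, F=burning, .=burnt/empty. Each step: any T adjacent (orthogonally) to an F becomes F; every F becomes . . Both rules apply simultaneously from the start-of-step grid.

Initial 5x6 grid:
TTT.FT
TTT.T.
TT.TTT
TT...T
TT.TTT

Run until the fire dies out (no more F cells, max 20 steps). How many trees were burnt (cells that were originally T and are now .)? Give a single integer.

Answer: 9

Derivation:
Step 1: +2 fires, +1 burnt (F count now 2)
Step 2: +1 fires, +2 burnt (F count now 1)
Step 3: +2 fires, +1 burnt (F count now 2)
Step 4: +1 fires, +2 burnt (F count now 1)
Step 5: +1 fires, +1 burnt (F count now 1)
Step 6: +1 fires, +1 burnt (F count now 1)
Step 7: +1 fires, +1 burnt (F count now 1)
Step 8: +0 fires, +1 burnt (F count now 0)
Fire out after step 8
Initially T: 21, now '.': 18
Total burnt (originally-T cells now '.'): 9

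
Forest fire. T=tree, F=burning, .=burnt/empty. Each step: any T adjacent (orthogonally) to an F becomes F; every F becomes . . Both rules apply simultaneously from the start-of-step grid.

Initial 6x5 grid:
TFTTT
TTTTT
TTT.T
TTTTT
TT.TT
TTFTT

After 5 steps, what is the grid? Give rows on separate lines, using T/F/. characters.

Step 1: 5 trees catch fire, 2 burn out
  F.FTT
  TFTTT
  TTT.T
  TTTTT
  TT.TT
  TF.FT
Step 2: 8 trees catch fire, 5 burn out
  ...FT
  F.FTT
  TFT.T
  TTTTT
  TF.FT
  F...F
Step 3: 8 trees catch fire, 8 burn out
  ....F
  ...FT
  F.F.T
  TFTFT
  F...F
  .....
Step 4: 4 trees catch fire, 8 burn out
  .....
  ....F
  ....T
  F.F.F
  .....
  .....
Step 5: 1 trees catch fire, 4 burn out
  .....
  .....
  ....F
  .....
  .....
  .....

.....
.....
....F
.....
.....
.....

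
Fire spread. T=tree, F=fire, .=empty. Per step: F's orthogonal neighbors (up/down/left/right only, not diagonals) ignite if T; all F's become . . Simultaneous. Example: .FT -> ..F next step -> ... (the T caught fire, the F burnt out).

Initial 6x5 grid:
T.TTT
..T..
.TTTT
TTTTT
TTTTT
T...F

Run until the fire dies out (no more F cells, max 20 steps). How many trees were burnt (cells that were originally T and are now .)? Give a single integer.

Step 1: +1 fires, +1 burnt (F count now 1)
Step 2: +2 fires, +1 burnt (F count now 2)
Step 3: +3 fires, +2 burnt (F count now 3)
Step 4: +3 fires, +3 burnt (F count now 3)
Step 5: +3 fires, +3 burnt (F count now 3)
Step 6: +4 fires, +3 burnt (F count now 4)
Step 7: +1 fires, +4 burnt (F count now 1)
Step 8: +1 fires, +1 burnt (F count now 1)
Step 9: +1 fires, +1 burnt (F count now 1)
Step 10: +0 fires, +1 burnt (F count now 0)
Fire out after step 10
Initially T: 20, now '.': 29
Total burnt (originally-T cells now '.'): 19

Answer: 19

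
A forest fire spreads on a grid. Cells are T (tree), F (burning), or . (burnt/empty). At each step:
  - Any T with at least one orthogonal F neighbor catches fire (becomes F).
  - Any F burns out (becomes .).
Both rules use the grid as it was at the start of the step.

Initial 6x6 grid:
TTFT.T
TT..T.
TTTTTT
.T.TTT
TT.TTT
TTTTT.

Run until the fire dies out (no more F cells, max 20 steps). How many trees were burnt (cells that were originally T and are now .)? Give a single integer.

Answer: 26

Derivation:
Step 1: +2 fires, +1 burnt (F count now 2)
Step 2: +2 fires, +2 burnt (F count now 2)
Step 3: +2 fires, +2 burnt (F count now 2)
Step 4: +3 fires, +2 burnt (F count now 3)
Step 5: +2 fires, +3 burnt (F count now 2)
Step 6: +4 fires, +2 burnt (F count now 4)
Step 7: +6 fires, +4 burnt (F count now 6)
Step 8: +3 fires, +6 burnt (F count now 3)
Step 9: +2 fires, +3 burnt (F count now 2)
Step 10: +0 fires, +2 burnt (F count now 0)
Fire out after step 10
Initially T: 27, now '.': 35
Total burnt (originally-T cells now '.'): 26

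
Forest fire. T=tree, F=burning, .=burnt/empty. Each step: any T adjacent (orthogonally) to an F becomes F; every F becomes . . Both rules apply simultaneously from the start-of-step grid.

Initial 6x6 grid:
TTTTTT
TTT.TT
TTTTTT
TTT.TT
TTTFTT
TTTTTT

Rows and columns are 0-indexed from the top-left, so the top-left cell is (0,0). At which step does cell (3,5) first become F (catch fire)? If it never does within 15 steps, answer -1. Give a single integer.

Step 1: cell (3,5)='T' (+3 fires, +1 burnt)
Step 2: cell (3,5)='T' (+6 fires, +3 burnt)
Step 3: cell (3,5)='F' (+7 fires, +6 burnt)
  -> target ignites at step 3
Step 4: cell (3,5)='.' (+7 fires, +7 burnt)
Step 5: cell (3,5)='.' (+5 fires, +7 burnt)
Step 6: cell (3,5)='.' (+4 fires, +5 burnt)
Step 7: cell (3,5)='.' (+1 fires, +4 burnt)
Step 8: cell (3,5)='.' (+0 fires, +1 burnt)
  fire out at step 8

3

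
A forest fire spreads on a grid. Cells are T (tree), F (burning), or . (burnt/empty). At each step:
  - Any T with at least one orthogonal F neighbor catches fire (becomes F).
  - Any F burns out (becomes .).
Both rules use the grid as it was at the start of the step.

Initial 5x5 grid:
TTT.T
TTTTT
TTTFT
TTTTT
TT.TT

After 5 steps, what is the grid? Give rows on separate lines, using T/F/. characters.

Step 1: 4 trees catch fire, 1 burn out
  TTT.T
  TTTFT
  TTF.F
  TTTFT
  TT.TT
Step 2: 6 trees catch fire, 4 burn out
  TTT.T
  TTF.F
  TF...
  TTF.F
  TT.FT
Step 3: 6 trees catch fire, 6 burn out
  TTF.F
  TF...
  F....
  TF...
  TT..F
Step 4: 4 trees catch fire, 6 burn out
  TF...
  F....
  .....
  F....
  TF...
Step 5: 2 trees catch fire, 4 burn out
  F....
  .....
  .....
  .....
  F....

F....
.....
.....
.....
F....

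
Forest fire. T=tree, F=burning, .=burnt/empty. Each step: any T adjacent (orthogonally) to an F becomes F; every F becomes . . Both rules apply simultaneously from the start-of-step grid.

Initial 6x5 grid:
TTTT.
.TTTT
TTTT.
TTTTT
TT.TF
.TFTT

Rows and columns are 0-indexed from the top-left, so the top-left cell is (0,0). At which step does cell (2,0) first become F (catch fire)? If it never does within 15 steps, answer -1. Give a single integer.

Step 1: cell (2,0)='T' (+5 fires, +2 burnt)
Step 2: cell (2,0)='T' (+2 fires, +5 burnt)
Step 3: cell (2,0)='T' (+4 fires, +2 burnt)
Step 4: cell (2,0)='T' (+4 fires, +4 burnt)
Step 5: cell (2,0)='F' (+5 fires, +4 burnt)
  -> target ignites at step 5
Step 6: cell (2,0)='.' (+2 fires, +5 burnt)
Step 7: cell (2,0)='.' (+1 fires, +2 burnt)
Step 8: cell (2,0)='.' (+0 fires, +1 burnt)
  fire out at step 8

5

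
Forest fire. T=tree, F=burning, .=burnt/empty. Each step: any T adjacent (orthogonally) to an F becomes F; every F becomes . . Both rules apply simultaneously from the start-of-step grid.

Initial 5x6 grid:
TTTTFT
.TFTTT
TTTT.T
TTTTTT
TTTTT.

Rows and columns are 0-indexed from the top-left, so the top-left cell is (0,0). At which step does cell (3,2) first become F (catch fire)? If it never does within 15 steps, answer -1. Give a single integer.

Step 1: cell (3,2)='T' (+7 fires, +2 burnt)
Step 2: cell (3,2)='F' (+5 fires, +7 burnt)
  -> target ignites at step 2
Step 3: cell (3,2)='.' (+6 fires, +5 burnt)
Step 4: cell (3,2)='.' (+5 fires, +6 burnt)
Step 5: cell (3,2)='.' (+2 fires, +5 burnt)
Step 6: cell (3,2)='.' (+0 fires, +2 burnt)
  fire out at step 6

2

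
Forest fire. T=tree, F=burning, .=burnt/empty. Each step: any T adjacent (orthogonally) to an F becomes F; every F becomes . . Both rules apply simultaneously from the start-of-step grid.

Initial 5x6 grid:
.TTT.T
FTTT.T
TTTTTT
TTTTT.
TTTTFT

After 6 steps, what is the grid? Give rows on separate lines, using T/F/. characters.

Step 1: 5 trees catch fire, 2 burn out
  .TTT.T
  .FTT.T
  FTTTTT
  TTTTF.
  TTTF.F
Step 2: 7 trees catch fire, 5 burn out
  .FTT.T
  ..FT.T
  .FTTFT
  FTTF..
  TTF...
Step 3: 9 trees catch fire, 7 burn out
  ..FT.T
  ...F.T
  ..FF.F
  .FF...
  FF....
Step 4: 2 trees catch fire, 9 burn out
  ...F.T
  .....F
  ......
  ......
  ......
Step 5: 1 trees catch fire, 2 burn out
  .....F
  ......
  ......
  ......
  ......
Step 6: 0 trees catch fire, 1 burn out
  ......
  ......
  ......
  ......
  ......

......
......
......
......
......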